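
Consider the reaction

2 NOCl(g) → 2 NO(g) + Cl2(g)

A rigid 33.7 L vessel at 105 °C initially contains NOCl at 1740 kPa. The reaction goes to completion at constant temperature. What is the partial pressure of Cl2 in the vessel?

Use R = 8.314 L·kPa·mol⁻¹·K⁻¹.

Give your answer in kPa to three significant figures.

n(NOCl)₀ = PV/RT = (1740 × 33.7) / (8.314 × 378.15) = 18.65 mol
n(Cl2) = (1/2) × 18.65 = 9.325 mol
P(Cl2) = nRT/V = 9.325 × 8.314 × 378.15 / 33.7 = 869.9 kPa

870 kPa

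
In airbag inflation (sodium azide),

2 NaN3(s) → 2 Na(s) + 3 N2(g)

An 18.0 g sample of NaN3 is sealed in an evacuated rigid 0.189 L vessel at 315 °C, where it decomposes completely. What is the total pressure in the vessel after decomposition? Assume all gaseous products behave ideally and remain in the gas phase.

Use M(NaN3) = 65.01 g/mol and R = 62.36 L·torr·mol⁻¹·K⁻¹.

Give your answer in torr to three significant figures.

80600 torr

n(NaN3) = 18.0 / 65.01 = 0.2769 mol
n(gas produced) = (3/2) × 0.2769 = 0.4153 mol
P = nRT/V = 0.4153 × 62.36 × 588.15 / 0.189 = 80590 torr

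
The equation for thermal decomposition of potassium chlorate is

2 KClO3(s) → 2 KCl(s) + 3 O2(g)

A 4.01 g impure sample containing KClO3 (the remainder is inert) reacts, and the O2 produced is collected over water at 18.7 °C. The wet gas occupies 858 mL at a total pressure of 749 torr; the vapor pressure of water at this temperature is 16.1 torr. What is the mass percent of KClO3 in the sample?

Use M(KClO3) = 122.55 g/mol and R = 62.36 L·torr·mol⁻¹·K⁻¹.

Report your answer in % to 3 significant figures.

70.4 %

P(O2) = 749 − 16.1 = 732.9 torr
n(O2) = PV/RT = (732.9 × 0.8580) / (62.36 × 291.85) = 0.03455 mol
n(KClO3) = (2/3) × 0.03455 = 0.02303 mol
m(KClO3) = 0.02303 × 122.55 = 2.822 g
%KClO3 = 2.822 / 4.01 × 100 = 70.37%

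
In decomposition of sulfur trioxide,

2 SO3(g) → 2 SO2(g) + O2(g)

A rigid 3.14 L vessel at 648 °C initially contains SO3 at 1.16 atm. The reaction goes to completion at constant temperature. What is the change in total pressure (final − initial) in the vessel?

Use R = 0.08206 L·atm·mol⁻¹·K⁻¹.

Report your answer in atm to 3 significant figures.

Rigid vessel, constant T ⇒ P scales with total gas moles (2 → 3).
P_final = (3/2) × 1.16 = 1.740 atm; ΔP = 1.740 − 1.16 = 0.5800 atm

0.580 atm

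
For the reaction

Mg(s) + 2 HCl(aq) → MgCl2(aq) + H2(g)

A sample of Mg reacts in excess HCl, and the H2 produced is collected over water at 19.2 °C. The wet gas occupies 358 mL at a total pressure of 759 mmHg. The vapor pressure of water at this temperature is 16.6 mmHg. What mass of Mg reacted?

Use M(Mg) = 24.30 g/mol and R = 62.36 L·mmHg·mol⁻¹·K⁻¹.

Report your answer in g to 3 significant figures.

0.354 g

P(H2) = 759 − 16.6 = 742.4 mmHg
n(H2) = PV/RT = (742.4 × 0.3580) / (62.36 × 292.35) = 0.01458 mol
n(Mg) = (1/1) × 0.01458 = 0.01458 mol
m(Mg) = 0.01458 × 24.30 = 0.3543 g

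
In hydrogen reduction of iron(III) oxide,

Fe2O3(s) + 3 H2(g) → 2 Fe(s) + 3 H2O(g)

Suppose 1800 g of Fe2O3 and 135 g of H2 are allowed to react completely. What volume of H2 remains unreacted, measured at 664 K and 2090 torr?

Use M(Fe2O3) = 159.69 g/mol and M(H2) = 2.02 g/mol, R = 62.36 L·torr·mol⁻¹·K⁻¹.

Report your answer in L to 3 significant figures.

654 L

n(Fe2O3) = 1800 / 159.69 = 11.27 mol
n(H2) = 135 / 2.02 = 66.83 mol
For 11.27 mol Fe2O3, stoichiometry requires (3/1) × 11.27 = 33.81 mol H2; 66.83 mol is available, so Fe2O3 is limiting.
n(H2) consumed = (3/1) × 11.27 = 33.81 mol; remaining = 66.83 − 33.81 = 33.02 mol
V(H2) = nRT/P = 33.02 × 62.36 × 664 / 2090 = 654.2 L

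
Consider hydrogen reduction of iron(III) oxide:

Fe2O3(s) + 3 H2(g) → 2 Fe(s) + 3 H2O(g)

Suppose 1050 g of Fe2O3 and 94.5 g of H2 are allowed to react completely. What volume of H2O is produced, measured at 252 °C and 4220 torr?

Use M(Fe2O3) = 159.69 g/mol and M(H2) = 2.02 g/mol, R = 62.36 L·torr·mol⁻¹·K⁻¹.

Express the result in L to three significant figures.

153 L

n(Fe2O3) = 1050 / 159.69 = 6.575 mol
n(H2) = 94.5 / 2.02 = 46.78 mol
For 6.575 mol Fe2O3, stoichiometry requires (3/1) × 6.575 = 19.73 mol H2; 46.78 mol is available, so Fe2O3 is limiting.
n(H2O) = (3/1) × 6.575 = 19.73 mol
V(H2O) = nRT/P = 19.73 × 62.36 × 525.15 / 4220 = 153.1 L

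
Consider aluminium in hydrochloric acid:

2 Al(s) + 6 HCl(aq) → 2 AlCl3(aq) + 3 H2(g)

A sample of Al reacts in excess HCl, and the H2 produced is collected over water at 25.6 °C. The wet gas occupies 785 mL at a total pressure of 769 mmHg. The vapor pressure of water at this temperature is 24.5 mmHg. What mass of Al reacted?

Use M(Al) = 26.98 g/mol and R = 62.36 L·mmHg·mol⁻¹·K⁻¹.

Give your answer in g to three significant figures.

0.564 g

P(H2) = 769 − 24.5 = 744.5 mmHg
n(H2) = PV/RT = (744.5 × 0.7850) / (62.36 × 298.75) = 0.03137 mol
n(Al) = (2/3) × 0.03137 = 0.02091 mol
m(Al) = 0.02091 × 26.98 = 0.5642 g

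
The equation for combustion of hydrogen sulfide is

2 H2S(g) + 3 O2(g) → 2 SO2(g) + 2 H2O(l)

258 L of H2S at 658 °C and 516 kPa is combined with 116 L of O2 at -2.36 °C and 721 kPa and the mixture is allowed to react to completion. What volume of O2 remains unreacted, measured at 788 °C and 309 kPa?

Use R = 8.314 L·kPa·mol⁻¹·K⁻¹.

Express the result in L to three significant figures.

324 L

n(H2S) = PV/RT = (516 × 258) / (8.314 × 931.15) = 17.20 mol
n(O2) = PV/RT = (721 × 116) / (8.314 × 270.79) = 37.15 mol
For 17.20 mol H2S, stoichiometry requires (3/2) × 17.20 = 25.80 mol O2; 37.15 mol is available, so H2S is limiting.
n(O2) consumed = (3/2) × 17.20 = 25.80 mol; remaining = 37.15 − 25.80 = 11.35 mol
V(O2) = nRT/P = 11.35 × 8.314 × 1061.15 / 309 = 324.1 L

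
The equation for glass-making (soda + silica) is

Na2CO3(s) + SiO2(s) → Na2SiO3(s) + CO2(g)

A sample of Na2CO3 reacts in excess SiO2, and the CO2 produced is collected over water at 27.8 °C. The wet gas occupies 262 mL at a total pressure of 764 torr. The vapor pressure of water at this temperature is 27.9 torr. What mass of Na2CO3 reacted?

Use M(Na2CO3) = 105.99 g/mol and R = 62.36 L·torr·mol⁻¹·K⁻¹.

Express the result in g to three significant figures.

P(CO2) = 764 − 27.9 = 736.1 torr
n(CO2) = PV/RT = (736.1 × 0.2620) / (62.36 × 300.95) = 0.01028 mol
n(Na2CO3) = (1/1) × 0.01028 = 0.01028 mol
m(Na2CO3) = 0.01028 × 105.99 = 1.090 g

1.09 g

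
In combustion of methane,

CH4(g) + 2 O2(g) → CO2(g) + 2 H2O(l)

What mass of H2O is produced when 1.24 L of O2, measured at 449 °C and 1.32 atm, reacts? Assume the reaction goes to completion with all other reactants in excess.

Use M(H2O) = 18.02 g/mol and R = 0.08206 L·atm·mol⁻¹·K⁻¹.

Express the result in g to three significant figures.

n(O2) = PV/RT = (1.32 × 1.24) / (0.08206 × 722.15) = 0.02762 mol
n(H2O) = (2/2) × 0.02762 = 0.02762 mol
m(H2O) = 0.02762 × 18.02 = 0.4977 g

0.498 g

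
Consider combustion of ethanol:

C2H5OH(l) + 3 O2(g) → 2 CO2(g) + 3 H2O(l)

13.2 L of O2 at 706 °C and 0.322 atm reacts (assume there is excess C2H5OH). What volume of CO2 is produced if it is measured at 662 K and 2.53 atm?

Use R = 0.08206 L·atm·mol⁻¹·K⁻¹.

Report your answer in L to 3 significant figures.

n(O2) = PV/RT = (0.322 × 13.2) / (0.08206 × 979.15) = 0.05290 mol
n(CO2) = (2/3) × 0.05290 = 0.03527 mol
V = nRT/P = 0.03527 × 0.08206 × 662 / 2.53 = 0.7573 L

0.757 L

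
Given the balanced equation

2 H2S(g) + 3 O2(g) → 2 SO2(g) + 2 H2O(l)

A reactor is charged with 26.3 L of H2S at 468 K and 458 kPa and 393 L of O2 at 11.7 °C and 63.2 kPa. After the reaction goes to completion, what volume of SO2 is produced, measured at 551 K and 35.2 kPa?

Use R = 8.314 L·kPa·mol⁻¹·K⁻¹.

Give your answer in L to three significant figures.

n(H2S) = PV/RT = (458 × 26.3) / (8.314 × 468) = 3.096 mol
n(O2) = PV/RT = (63.2 × 393) / (8.314 × 284.85) = 10.49 mol
For 3.096 mol H2S, stoichiometry requires (3/2) × 3.096 = 4.644 mol O2; 10.49 mol is available, so H2S is limiting.
n(SO2) = (2/2) × 3.096 = 3.096 mol
V(SO2) = nRT/P = 3.096 × 8.314 × 551 / 35.2 = 402.9 L

403 L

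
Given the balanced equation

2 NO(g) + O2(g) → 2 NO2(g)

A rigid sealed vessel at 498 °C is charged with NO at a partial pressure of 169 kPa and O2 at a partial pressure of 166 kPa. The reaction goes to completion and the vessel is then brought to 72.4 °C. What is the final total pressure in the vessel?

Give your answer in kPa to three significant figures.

At constant V, partial pressures at 498 °C are proportional to moles, so apply stoichiometry directly to pressures.
P(O2) required for 169 kPa of NO = (1/2) × 169 = 84.50 kPa; available 166 kPa, so NO is limiting.
P(O2) remaining = 166 − (1/2) × 169 = 81.50 kPa
P(gaseous products) = (2)/2 × 169 = 169.0 kPa
P_total at 498 °C = 81.50 + 169.0 = 250.5 kPa
Scaling to 72.4 °C: P = 250.5 × 345.55/771.15 = 112.2 kPa

112 kPa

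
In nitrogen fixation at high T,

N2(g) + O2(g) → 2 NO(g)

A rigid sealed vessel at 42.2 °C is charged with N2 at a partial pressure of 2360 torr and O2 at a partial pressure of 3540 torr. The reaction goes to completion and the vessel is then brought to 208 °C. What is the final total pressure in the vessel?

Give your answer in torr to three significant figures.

With V and T fixed, P_i ∝ n_i, so the mole ratios apply directly to partial pressures at 42.2 °C.
P(O2) required for 2360 torr of N2 = (1/1) × 2360 = 2360 torr; available 3540 torr, so N2 is limiting.
P(O2) remaining = 3540 − (1/1) × 2360 = 1180 torr
P(gaseous products) = (2)/1 × 2360 = 4720 torr
P_total at 42.2 °C = 1180 + 4720 = 5900 torr
Scaling to 208 °C: P = 5900 × 481.15/315.35 = 9002 torr

9000 torr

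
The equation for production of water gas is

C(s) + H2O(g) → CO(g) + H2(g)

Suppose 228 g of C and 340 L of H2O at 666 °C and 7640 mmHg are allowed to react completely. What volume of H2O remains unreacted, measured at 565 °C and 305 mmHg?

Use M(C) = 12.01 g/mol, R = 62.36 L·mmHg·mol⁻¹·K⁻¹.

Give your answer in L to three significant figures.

n(C) = 228 / 12.01 = 18.98 mol
n(H2O) = PV/RT = (7640 × 340) / (62.36 × 939.15) = 44.35 mol
For 18.98 mol C, stoichiometry requires (1/1) × 18.98 = 18.98 mol H2O; 44.35 mol is available, so C is limiting.
n(H2O) consumed = (1/1) × 18.98 = 18.98 mol; remaining = 44.35 − 18.98 = 25.37 mol
V(H2O) = nRT/P = 25.37 × 62.36 × 838.15 / 305 = 4348 L

4350 L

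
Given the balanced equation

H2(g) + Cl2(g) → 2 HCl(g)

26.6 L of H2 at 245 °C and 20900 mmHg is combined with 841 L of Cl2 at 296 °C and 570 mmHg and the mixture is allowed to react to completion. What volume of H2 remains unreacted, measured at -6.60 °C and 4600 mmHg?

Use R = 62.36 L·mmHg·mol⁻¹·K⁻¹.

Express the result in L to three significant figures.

13.4 L

n(H2) = PV/RT = (20900 × 26.6) / (62.36 × 518.15) = 17.21 mol
n(Cl2) = PV/RT = (570 × 841) / (62.36 × 569.15) = 13.51 mol
For 17.21 mol H2, stoichiometry requires (1/1) × 17.21 = 17.21 mol Cl2; 13.51 mol is available, so Cl2 is limiting.
n(H2) consumed = (1/1) × 13.51 = 13.51 mol; remaining = 17.21 − 13.51 = 3.700 mol
V(H2) = nRT/P = 3.700 × 62.36 × 266.55 / 4600 = 13.37 L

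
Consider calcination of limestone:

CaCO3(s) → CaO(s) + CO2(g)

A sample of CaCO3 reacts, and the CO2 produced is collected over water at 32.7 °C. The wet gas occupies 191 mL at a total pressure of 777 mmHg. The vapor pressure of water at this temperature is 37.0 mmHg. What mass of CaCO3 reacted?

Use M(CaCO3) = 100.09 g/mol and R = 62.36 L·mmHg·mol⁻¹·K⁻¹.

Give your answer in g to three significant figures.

P(CO2) = 777 − 37.0 = 740.0 mmHg
n(CO2) = PV/RT = (740.0 × 0.1910) / (62.36 × 305.85) = 0.007411 mol
n(CaCO3) = (1/1) × 0.007411 = 0.007411 mol
m(CaCO3) = 0.007411 × 100.09 = 0.7418 g

0.742 g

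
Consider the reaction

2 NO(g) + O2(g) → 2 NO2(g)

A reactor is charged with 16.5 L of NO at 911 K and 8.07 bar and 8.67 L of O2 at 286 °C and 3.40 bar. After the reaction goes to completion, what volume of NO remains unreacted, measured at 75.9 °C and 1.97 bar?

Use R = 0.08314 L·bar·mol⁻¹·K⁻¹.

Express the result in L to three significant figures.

n(NO) = PV/RT = (8.07 × 16.5) / (0.08314 × 911) = 1.758 mol
n(O2) = PV/RT = (3.40 × 8.67) / (0.08314 × 559.15) = 0.6341 mol
For 1.758 mol NO, stoichiometry requires (1/2) × 1.758 = 0.8790 mol O2; 0.6341 mol is available, so O2 is limiting.
n(NO) consumed = (2/1) × 0.6341 = 1.268 mol; remaining = 1.758 − 1.268 = 0.4900 mol
V(NO) = nRT/P = 0.4900 × 0.08314 × 349.05 / 1.97 = 7.218 L

7.22 L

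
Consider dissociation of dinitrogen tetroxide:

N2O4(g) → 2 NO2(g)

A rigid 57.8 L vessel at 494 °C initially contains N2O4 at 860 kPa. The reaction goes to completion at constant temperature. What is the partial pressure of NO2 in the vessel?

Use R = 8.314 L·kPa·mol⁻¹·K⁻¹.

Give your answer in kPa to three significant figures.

n(N2O4)₀ = PV/RT = (860 × 57.8) / (8.314 × 767.15) = 7.794 mol
n(NO2) = (2/1) × 7.794 = 15.59 mol
P(NO2) = nRT/V = 15.59 × 8.314 × 767.15 / 57.8 = 1720 kPa

1720 kPa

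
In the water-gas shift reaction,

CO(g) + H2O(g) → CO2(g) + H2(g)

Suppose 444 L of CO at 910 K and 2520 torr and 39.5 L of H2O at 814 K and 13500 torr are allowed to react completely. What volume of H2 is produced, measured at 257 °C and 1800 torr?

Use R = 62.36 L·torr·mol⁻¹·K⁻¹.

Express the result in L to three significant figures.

193 L

n(CO) = PV/RT = (2520 × 444) / (62.36 × 910) = 19.72 mol
n(H2O) = PV/RT = (13500 × 39.5) / (62.36 × 814) = 10.51 mol
For 19.72 mol CO, stoichiometry requires (1/1) × 19.72 = 19.72 mol H2O; 10.51 mol is available, so H2O is limiting.
n(H2) = (1/1) × 10.51 = 10.51 mol
V(H2) = nRT/P = 10.51 × 62.36 × 530.15 / 1800 = 193.0 L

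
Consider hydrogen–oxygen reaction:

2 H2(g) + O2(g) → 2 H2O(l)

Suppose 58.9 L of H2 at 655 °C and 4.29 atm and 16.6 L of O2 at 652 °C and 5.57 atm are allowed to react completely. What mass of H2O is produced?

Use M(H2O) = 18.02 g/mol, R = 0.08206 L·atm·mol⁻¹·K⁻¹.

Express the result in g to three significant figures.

43.9 g

n(H2) = PV/RT = (4.29 × 58.9) / (0.08206 × 928.15) = 3.318 mol
n(O2) = PV/RT = (5.57 × 16.6) / (0.08206 × 925.15) = 1.218 mol
For 3.318 mol H2, stoichiometry requires (1/2) × 3.318 = 1.659 mol O2; 1.218 mol is available, so O2 is limiting.
n(H2O) = (2/1) × 1.218 = 2.436 mol
m(H2O) = 2.436 × 18.02 = 43.90 g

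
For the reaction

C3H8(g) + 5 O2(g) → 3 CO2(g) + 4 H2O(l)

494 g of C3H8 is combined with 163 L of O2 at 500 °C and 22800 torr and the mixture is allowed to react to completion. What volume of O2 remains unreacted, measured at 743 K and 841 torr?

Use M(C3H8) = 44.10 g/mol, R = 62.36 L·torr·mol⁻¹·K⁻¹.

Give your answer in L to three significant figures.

n(C3H8) = 494 / 44.10 = 11.20 mol
n(O2) = PV/RT = (22800 × 163) / (62.36 × 773.15) = 77.08 mol
For 11.20 mol C3H8, stoichiometry requires (5/1) × 11.20 = 56.00 mol O2; 77.08 mol is available, so C3H8 is limiting.
n(O2) consumed = (5/1) × 11.20 = 56.00 mol; remaining = 77.08 − 56.00 = 21.08 mol
V(O2) = nRT/P = 21.08 × 62.36 × 743 / 841 = 1161 L

1160 L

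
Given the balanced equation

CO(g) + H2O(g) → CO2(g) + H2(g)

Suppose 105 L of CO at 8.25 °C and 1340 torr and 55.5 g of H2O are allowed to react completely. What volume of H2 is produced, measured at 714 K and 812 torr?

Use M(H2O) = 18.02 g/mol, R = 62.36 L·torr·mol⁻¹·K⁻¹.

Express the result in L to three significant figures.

n(CO) = PV/RT = (1340 × 105) / (62.36 × 281.4) = 8.018 mol
n(H2O) = 55.5 / 18.02 = 3.080 mol
For 8.018 mol CO, stoichiometry requires (1/1) × 8.018 = 8.018 mol H2O; 3.080 mol is available, so H2O is limiting.
n(H2) = (1/1) × 3.080 = 3.080 mol
V(H2) = nRT/P = 3.080 × 62.36 × 714 / 812 = 168.9 L

169 L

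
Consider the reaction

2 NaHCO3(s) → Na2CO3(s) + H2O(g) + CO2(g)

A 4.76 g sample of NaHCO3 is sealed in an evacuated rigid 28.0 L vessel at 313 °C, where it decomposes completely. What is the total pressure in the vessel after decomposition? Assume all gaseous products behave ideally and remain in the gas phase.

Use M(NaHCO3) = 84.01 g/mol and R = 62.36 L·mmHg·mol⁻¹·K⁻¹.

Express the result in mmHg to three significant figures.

74.0 mmHg

n(NaHCO3) = 4.76 / 84.01 = 0.05666 mol
n(gas produced) = (2/2) × 0.05666 = 0.05666 mol
P = nRT/V = 0.05666 × 62.36 × 586.15 / 28.0 = 73.97 mmHg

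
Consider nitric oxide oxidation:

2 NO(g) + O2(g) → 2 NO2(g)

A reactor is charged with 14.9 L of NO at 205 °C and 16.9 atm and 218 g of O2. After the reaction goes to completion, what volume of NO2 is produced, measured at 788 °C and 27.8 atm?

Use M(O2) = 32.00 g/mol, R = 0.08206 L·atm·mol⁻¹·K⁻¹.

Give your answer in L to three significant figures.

n(NO) = PV/RT = (16.9 × 14.9) / (0.08206 × 478.15) = 6.418 mol
n(O2) = 218 / 32.00 = 6.812 mol
For 6.418 mol NO, stoichiometry requires (1/2) × 6.418 = 3.209 mol O2; 6.812 mol is available, so NO is limiting.
n(NO2) = (2/2) × 6.418 = 6.418 mol
V(NO2) = nRT/P = 6.418 × 0.08206 × 1061.15 / 27.8 = 20.10 L

20.1 L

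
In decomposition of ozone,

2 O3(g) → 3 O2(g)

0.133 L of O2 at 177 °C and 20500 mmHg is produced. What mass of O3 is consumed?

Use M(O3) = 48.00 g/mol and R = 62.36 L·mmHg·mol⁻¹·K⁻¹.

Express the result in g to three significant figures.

n(O2) = PV/RT = (20500 × 0.133) / (62.36 × 450.15) = 0.09713 mol
n(O3) = (2/3) × 0.09713 = 0.06475 mol
m(O3) = 0.06475 × 48.00 = 3.108 g

3.11 g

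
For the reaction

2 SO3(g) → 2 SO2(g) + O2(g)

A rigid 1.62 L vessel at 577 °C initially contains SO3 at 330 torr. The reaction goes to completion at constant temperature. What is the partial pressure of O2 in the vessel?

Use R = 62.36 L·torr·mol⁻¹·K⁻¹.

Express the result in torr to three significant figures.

165 torr

n(SO3)₀ = PV/RT = (330 × 1.62) / (62.36 × 850.15) = 0.01008 mol
n(O2) = (1/2) × 0.01008 = 0.005040 mol
P(O2) = nRT/V = 0.005040 × 62.36 × 850.15 / 1.62 = 164.9 torr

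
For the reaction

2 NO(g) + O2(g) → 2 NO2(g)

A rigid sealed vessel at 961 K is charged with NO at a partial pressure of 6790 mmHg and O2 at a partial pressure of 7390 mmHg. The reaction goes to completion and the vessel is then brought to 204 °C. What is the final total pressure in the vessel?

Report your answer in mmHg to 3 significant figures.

At constant V, partial pressures at 961 K are proportional to moles, so apply stoichiometry directly to pressures.
P(O2) required for 6790 mmHg of NO = (1/2) × 6790 = 3395 mmHg; available 7390 mmHg, so NO is limiting.
P(O2) remaining = 7390 − (1/2) × 6790 = 3995 mmHg
P(gaseous products) = (2)/2 × 6790 = 6790 mmHg
P_total at 961 K = 3995 + 6790 = 10780 mmHg
Scaling to 204 °C: P = 10780 × 477.15/961 = 5352 mmHg

5350 mmHg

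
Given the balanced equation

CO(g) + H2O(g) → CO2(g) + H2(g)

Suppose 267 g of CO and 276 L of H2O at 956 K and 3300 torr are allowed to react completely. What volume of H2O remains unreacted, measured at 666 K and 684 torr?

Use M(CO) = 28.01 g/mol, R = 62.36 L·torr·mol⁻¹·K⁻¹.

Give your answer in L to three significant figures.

349 L

n(CO) = 267 / 28.01 = 9.532 mol
n(H2O) = PV/RT = (3300 × 276) / (62.36 × 956) = 15.28 mol
For 9.532 mol CO, stoichiometry requires (1/1) × 9.532 = 9.532 mol H2O; 15.28 mol is available, so CO is limiting.
n(H2O) consumed = (1/1) × 9.532 = 9.532 mol; remaining = 15.28 − 9.532 = 5.748 mol
V(H2O) = nRT/P = 5.748 × 62.36 × 666 / 684 = 349.0 L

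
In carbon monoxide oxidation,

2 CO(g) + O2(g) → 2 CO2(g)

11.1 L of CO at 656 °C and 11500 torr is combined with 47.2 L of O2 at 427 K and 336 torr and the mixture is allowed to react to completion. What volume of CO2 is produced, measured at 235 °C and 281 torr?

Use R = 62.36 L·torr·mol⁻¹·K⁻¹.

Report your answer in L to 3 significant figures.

134 L

n(CO) = PV/RT = (11500 × 11.1) / (62.36 × 929.15) = 2.203 mol
n(O2) = PV/RT = (336 × 47.2) / (62.36 × 427) = 0.5956 mol
For 2.203 mol CO, stoichiometry requires (1/2) × 2.203 = 1.101 mol O2; 0.5956 mol is available, so O2 is limiting.
n(CO2) = (2/1) × 0.5956 = 1.191 mol
V(CO2) = nRT/P = 1.191 × 62.36 × 508.15 / 281 = 134.3 L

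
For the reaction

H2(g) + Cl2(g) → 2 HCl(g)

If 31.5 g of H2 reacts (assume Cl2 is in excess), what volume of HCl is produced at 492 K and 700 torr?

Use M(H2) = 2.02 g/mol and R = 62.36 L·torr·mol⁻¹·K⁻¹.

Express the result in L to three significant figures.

1370 L

n(H2) = 31.50 / 2.02 = 15.59 mol
n(HCl) = (2/1) × 15.59 = 31.18 mol
V = nRT/P = 31.18 × 62.36 × 492 / 700 = 1367 L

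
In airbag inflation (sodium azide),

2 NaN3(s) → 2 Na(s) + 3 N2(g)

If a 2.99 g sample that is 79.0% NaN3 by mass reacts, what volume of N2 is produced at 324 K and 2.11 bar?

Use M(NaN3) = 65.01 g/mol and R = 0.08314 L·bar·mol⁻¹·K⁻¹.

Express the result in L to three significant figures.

0.696 L

mass of NaN3 = 2.99 × 79.0/100 = 2.362 g
n(NaN3) = 2.362 / 65.01 = 0.03633 mol
n(N2) = (3/2) × 0.03633 = 0.05450 mol
V = nRT/P = 0.05450 × 0.08314 × 324 / 2.11 = 0.6958 L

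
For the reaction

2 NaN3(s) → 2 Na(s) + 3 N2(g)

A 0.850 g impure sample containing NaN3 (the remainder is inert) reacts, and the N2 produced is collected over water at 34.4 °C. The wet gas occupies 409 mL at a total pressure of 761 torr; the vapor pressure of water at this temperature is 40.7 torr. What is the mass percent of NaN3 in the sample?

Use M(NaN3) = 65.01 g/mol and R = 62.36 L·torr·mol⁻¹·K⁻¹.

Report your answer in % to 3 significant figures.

78.3 %

P(N2) = 761 − 40.7 = 720.3 torr
n(N2) = PV/RT = (720.3 × 0.4090) / (62.36 × 307.55) = 0.01536 mol
n(NaN3) = (2/3) × 0.01536 = 0.01024 mol
m(NaN3) = 0.01024 × 65.01 = 0.6657 g
%NaN3 = 0.6657 / 0.850 × 100 = 78.32%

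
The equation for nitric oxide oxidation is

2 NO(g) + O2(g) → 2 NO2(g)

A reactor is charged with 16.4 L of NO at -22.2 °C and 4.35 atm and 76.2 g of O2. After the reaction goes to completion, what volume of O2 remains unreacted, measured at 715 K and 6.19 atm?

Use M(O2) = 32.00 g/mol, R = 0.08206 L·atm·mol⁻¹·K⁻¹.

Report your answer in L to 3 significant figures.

6.15 L

n(NO) = PV/RT = (4.35 × 16.4) / (0.08206 × 250.95) = 3.464 mol
n(O2) = 76.2 / 32.00 = 2.381 mol
For 3.464 mol NO, stoichiometry requires (1/2) × 3.464 = 1.732 mol O2; 2.381 mol is available, so NO is limiting.
n(O2) consumed = (1/2) × 3.464 = 1.732 mol; remaining = 2.381 − 1.732 = 0.6490 mol
V(O2) = nRT/P = 0.6490 × 0.08206 × 715 / 6.19 = 6.152 L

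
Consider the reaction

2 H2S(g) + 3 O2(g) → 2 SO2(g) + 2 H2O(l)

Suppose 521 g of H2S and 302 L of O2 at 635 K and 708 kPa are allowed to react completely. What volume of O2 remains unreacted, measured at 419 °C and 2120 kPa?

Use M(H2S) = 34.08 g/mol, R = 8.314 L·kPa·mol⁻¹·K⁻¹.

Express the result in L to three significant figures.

47.7 L

n(H2S) = 521 / 34.08 = 15.29 mol
n(O2) = PV/RT = (708 × 302) / (8.314 × 635) = 40.50 mol
For 15.29 mol H2S, stoichiometry requires (3/2) × 15.29 = 22.93 mol O2; 40.50 mol is available, so H2S is limiting.
n(O2) consumed = (3/2) × 15.29 = 22.93 mol; remaining = 40.50 − 22.93 = 17.57 mol
V(O2) = nRT/P = 17.57 × 8.314 × 692.15 / 2120 = 47.69 L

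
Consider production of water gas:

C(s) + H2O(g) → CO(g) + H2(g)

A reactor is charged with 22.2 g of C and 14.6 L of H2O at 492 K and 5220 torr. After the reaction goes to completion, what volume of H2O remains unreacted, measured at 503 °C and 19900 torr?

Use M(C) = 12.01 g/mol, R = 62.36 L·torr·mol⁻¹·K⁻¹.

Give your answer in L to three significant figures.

1.55 L

n(C) = 22.2 / 12.01 = 1.848 mol
n(H2O) = PV/RT = (5220 × 14.6) / (62.36 × 492) = 2.484 mol
For 1.848 mol C, stoichiometry requires (1/1) × 1.848 = 1.848 mol H2O; 2.484 mol is available, so C is limiting.
n(H2O) consumed = (1/1) × 1.848 = 1.848 mol; remaining = 2.484 − 1.848 = 0.6360 mol
V(H2O) = nRT/P = 0.6360 × 62.36 × 776.15 / 19900 = 1.547 L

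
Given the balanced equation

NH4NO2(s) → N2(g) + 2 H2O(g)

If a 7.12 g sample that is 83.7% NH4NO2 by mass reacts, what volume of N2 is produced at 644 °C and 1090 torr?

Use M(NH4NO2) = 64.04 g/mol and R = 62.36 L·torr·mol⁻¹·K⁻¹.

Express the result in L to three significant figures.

mass of NH4NO2 = 7.12 × 83.7/100 = 5.959 g
n(NH4NO2) = 5.959 / 64.04 = 0.09305 mol
n(N2) = (1/1) × 0.09305 = 0.09305 mol
V = nRT/P = 0.09305 × 62.36 × 917.15 / 1090 = 4.882 L

4.88 L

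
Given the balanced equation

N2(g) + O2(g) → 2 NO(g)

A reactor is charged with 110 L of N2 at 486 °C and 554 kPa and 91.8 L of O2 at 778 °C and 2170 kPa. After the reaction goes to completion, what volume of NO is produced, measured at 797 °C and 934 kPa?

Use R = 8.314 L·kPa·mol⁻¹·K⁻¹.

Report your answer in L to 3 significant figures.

184 L

n(N2) = PV/RT = (554 × 110) / (8.314 × 759.15) = 9.655 mol
n(O2) = PV/RT = (2170 × 91.8) / (8.314 × 1051.15) = 22.79 mol
For 9.655 mol N2, stoichiometry requires (1/1) × 9.655 = 9.655 mol O2; 22.79 mol is available, so N2 is limiting.
n(NO) = (2/1) × 9.655 = 19.31 mol
V(NO) = nRT/P = 19.31 × 8.314 × 1070.15 / 934 = 183.9 L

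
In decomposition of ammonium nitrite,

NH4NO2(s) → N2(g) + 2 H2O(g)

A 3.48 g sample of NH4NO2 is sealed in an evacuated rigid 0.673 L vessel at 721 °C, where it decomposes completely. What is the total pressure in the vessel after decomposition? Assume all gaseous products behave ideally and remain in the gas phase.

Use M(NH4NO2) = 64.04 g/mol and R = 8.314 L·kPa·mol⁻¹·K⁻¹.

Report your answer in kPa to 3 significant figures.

n(NH4NO2) = 3.48 / 64.04 = 0.05434 mol
n(gas produced) = (3/1) × 0.05434 = 0.1630 mol
P = nRT/V = 0.1630 × 8.314 × 994.15 / 0.673 = 2002 kPa

2000 kPa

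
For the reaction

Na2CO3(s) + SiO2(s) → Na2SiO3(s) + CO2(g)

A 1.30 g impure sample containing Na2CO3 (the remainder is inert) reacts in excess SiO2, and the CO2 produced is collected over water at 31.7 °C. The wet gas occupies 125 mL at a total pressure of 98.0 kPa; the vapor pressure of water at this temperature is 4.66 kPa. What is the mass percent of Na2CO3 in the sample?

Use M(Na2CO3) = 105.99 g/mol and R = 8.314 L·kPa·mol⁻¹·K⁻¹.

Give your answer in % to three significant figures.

37.5 %

P(CO2) = 98.0 − 4.66 = 93.34 kPa
n(CO2) = PV/RT = (93.34 × 0.1250) / (8.314 × 304.85) = 0.004603 mol
n(Na2CO3) = (1/1) × 0.004603 = 0.004603 mol
m(Na2CO3) = 0.004603 × 105.99 = 0.4879 g
%Na2CO3 = 0.4879 / 1.30 × 100 = 37.53%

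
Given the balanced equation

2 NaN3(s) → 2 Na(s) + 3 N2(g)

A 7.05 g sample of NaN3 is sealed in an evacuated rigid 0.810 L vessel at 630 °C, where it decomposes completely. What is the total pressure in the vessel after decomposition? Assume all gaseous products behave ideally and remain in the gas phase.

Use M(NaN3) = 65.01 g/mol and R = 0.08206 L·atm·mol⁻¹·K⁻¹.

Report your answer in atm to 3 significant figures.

14.9 atm

n(NaN3) = 7.05 / 65.01 = 0.1084 mol
n(gas produced) = (3/2) × 0.1084 = 0.1626 mol
P = nRT/V = 0.1626 × 0.08206 × 903.15 / 0.810 = 14.88 atm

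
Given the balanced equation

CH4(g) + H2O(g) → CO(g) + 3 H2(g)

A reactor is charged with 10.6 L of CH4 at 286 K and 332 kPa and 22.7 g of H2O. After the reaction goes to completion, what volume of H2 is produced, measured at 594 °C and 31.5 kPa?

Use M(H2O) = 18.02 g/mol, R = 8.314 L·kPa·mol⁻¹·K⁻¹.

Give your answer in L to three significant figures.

n(CH4) = PV/RT = (332 × 10.6) / (8.314 × 286) = 1.480 mol
n(H2O) = 22.7 / 18.02 = 1.260 mol
For 1.480 mol CH4, stoichiometry requires (1/1) × 1.480 = 1.480 mol H2O; 1.260 mol is available, so H2O is limiting.
n(H2) = (3/1) × 1.260 = 3.780 mol
V(H2) = nRT/P = 3.780 × 8.314 × 867.15 / 31.5 = 865.1 L

865 L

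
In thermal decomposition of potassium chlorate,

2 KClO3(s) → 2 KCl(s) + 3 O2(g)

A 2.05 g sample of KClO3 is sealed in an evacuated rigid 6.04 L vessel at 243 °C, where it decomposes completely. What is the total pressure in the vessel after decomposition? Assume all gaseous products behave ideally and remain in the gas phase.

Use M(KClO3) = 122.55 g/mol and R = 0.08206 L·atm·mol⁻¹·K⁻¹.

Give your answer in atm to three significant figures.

0.176 atm

n(KClO3) = 2.05 / 122.55 = 0.01673 mol
n(gas produced) = (3/2) × 0.01673 = 0.02509 mol
P = nRT/V = 0.02509 × 0.08206 × 516.15 / 6.04 = 0.1759 atm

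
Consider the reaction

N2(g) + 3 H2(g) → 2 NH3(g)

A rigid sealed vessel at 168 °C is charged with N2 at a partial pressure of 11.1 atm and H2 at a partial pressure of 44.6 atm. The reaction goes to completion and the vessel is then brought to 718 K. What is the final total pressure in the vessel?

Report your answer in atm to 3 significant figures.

With V and T fixed, P_i ∝ n_i, so the mole ratios apply directly to partial pressures at 168 °C.
P(H2) required for 11.1 atm of N2 = (3/1) × 11.1 = 33.30 atm; available 44.6 atm, so N2 is limiting.
P(H2) remaining = 44.6 − (3/1) × 11.1 = 11.30 atm
P(gaseous products) = (2)/1 × 11.1 = 22.20 atm
P_total at 168 °C = 11.30 + 22.20 = 33.50 atm
Scaling to 718 K: P = 33.50 × 718/441.15 = 54.52 atm

54.5 atm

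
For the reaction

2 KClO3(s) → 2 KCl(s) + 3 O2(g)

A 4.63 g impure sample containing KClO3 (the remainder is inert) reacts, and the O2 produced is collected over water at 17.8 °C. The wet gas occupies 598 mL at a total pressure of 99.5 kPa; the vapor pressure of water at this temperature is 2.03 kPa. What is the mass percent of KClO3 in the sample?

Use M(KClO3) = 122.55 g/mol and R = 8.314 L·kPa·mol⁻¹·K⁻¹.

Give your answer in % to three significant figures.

42.5 %

P(O2) = 99.5 − 2.03 = 97.47 kPa
n(O2) = PV/RT = (97.47 × 0.5980) / (8.314 × 290.95) = 0.02410 mol
n(KClO3) = (2/3) × 0.02410 = 0.01607 mol
m(KClO3) = 0.01607 × 122.55 = 1.969 g
%KClO3 = 1.969 / 4.63 × 100 = 42.53%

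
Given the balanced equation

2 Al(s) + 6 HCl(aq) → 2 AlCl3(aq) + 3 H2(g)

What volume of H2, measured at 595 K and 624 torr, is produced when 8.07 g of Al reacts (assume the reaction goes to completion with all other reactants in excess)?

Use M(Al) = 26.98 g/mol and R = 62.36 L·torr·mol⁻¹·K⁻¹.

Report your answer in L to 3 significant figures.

26.7 L

n(Al) = 8.070 / 26.98 = 0.2991 mol
n(H2) = (3/2) × 0.2991 = 0.4486 mol
V = nRT/P = 0.4486 × 62.36 × 595 / 624 = 26.67 L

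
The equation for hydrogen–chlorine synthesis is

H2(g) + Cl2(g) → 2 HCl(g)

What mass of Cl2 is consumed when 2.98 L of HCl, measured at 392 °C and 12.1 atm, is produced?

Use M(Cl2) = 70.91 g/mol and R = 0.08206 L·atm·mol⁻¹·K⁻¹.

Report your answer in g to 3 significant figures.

23.4 g

n(HCl) = PV/RT = (12.1 × 2.98) / (0.08206 × 665.15) = 0.6606 mol
n(Cl2) = (1/2) × 0.6606 = 0.3303 mol
m(Cl2) = 0.3303 × 70.91 = 23.42 g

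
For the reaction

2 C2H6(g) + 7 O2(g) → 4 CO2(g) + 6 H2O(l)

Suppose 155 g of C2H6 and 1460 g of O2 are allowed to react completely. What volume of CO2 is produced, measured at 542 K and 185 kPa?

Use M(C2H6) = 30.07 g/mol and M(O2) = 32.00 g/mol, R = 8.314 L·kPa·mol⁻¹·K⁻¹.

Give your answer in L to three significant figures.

251 L

n(C2H6) = 155 / 30.07 = 5.155 mol
n(O2) = 1460 / 32.00 = 45.62 mol
For 5.155 mol C2H6, stoichiometry requires (7/2) × 5.155 = 18.04 mol O2; 45.62 mol is available, so C2H6 is limiting.
n(CO2) = (4/2) × 5.155 = 10.31 mol
V(CO2) = nRT/P = 10.31 × 8.314 × 542 / 185 = 251.1 L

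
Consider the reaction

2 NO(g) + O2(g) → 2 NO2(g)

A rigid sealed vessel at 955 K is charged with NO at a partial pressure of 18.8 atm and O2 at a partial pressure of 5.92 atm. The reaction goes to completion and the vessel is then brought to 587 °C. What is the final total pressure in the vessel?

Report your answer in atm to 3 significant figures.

With V and T fixed, P_i ∝ n_i, so the mole ratios apply directly to partial pressures at 955 K.
P(O2) required for 18.8 atm of NO = (1/2) × 18.8 = 9.400 atm; available 5.92 atm, so O2 is limiting.
P(NO) remaining = 18.8 − (2/1) × 5.92 = 6.960 atm
P(gaseous products) = (2)/1 × 5.92 = 11.84 atm
P_total at 955 K = 6.960 + 11.84 = 18.80 atm
Scaling to 587 °C: P = 18.80 × 860.15/955 = 16.93 atm

16.9 atm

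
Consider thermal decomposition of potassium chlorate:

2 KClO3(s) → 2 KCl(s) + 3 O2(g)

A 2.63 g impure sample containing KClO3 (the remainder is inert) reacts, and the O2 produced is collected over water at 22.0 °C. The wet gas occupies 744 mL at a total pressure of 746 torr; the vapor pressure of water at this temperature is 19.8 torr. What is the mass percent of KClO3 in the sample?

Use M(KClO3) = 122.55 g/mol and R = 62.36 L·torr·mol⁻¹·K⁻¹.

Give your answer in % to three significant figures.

91.2 %

P(O2) = 746 − 19.8 = 726.2 torr
n(O2) = PV/RT = (726.2 × 0.7440) / (62.36 × 295.15) = 0.02935 mol
n(KClO3) = (2/3) × 0.02935 = 0.01957 mol
m(KClO3) = 0.01957 × 122.55 = 2.398 g
%KClO3 = 2.398 / 2.63 × 100 = 91.18%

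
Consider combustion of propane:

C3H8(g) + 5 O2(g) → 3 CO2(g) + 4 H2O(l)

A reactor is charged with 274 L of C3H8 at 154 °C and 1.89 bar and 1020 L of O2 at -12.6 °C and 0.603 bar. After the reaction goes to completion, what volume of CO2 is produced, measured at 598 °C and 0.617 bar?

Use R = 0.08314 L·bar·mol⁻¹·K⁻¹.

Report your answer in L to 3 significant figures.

n(C3H8) = PV/RT = (1.89 × 274) / (0.08314 × 427.15) = 14.58 mol
n(O2) = PV/RT = (0.603 × 1020) / (0.08314 × 260.55) = 28.39 mol
For 14.58 mol C3H8, stoichiometry requires (5/1) × 14.58 = 72.90 mol O2; 28.39 mol is available, so O2 is limiting.
n(CO2) = (3/5) × 28.39 = 17.03 mol
V(CO2) = nRT/P = 17.03 × 0.08314 × 871.15 / 0.617 = 1999 L

2000 L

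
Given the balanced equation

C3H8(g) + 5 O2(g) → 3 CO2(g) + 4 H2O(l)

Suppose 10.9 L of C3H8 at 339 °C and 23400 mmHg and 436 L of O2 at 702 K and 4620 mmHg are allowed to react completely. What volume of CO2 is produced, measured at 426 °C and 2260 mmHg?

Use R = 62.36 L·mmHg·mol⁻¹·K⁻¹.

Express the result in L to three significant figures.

387 L

n(C3H8) = PV/RT = (23400 × 10.9) / (62.36 × 612.15) = 6.682 mol
n(O2) = PV/RT = (4620 × 436) / (62.36 × 702) = 46.01 mol
For 6.682 mol C3H8, stoichiometry requires (5/1) × 6.682 = 33.41 mol O2; 46.01 mol is available, so C3H8 is limiting.
n(CO2) = (3/1) × 6.682 = 20.05 mol
V(CO2) = nRT/P = 20.05 × 62.36 × 699.15 / 2260 = 386.8 L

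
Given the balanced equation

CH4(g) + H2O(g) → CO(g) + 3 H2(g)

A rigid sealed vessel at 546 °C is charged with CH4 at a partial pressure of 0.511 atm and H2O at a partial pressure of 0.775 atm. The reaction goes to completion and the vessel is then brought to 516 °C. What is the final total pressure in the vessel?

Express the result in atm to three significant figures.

2.22 atm

At constant V, partial pressures at 546 °C are proportional to moles, so apply stoichiometry directly to pressures.
P(H2O) required for 0.511 atm of CH4 = (1/1) × 0.511 = 0.5110 atm; available 0.775 atm, so CH4 is limiting.
P(H2O) remaining = 0.775 − (1/1) × 0.511 = 0.2640 atm
P(gaseous products) = (1+3)/1 × 0.511 = 2.044 atm
P_total at 546 °C = 0.2640 + 2.044 = 2.308 atm
Scaling to 516 °C: P = 2.308 × 789.15/819.15 = 2.223 atm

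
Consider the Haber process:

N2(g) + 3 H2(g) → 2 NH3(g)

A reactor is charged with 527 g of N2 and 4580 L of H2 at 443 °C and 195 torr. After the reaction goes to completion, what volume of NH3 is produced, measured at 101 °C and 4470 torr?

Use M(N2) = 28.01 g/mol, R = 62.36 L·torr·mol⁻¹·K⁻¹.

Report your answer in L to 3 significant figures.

n(N2) = 527 / 28.01 = 18.81 mol
n(H2) = PV/RT = (195 × 4580) / (62.36 × 716.15) = 20.00 mol
For 18.81 mol N2, stoichiometry requires (3/1) × 18.81 = 56.43 mol H2; 20.00 mol is available, so H2 is limiting.
n(NH3) = (2/3) × 20.00 = 13.33 mol
V(NH3) = nRT/P = 13.33 × 62.36 × 374.15 / 4470 = 69.58 L

69.6 L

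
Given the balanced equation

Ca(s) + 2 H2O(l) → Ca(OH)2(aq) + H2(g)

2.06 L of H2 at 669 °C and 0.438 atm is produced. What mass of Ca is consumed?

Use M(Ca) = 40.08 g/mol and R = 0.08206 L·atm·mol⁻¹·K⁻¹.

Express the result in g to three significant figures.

n(H2) = PV/RT = (0.438 × 2.06) / (0.08206 × 942.15) = 0.01167 mol
n(Ca) = (1/1) × 0.01167 = 0.01167 mol
m(Ca) = 0.01167 × 40.08 = 0.4677 g

0.468 g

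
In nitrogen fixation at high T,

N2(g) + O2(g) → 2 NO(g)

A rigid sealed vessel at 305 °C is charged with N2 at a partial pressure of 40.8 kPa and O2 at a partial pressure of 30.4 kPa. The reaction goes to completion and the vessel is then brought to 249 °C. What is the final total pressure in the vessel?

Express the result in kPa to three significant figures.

At constant V, partial pressures at 305 °C are proportional to moles, so apply stoichiometry directly to pressures.
P(O2) required for 40.8 kPa of N2 = (1/1) × 40.8 = 40.80 kPa; available 30.4 kPa, so O2 is limiting.
P(N2) remaining = 40.8 − (1/1) × 30.4 = 10.40 kPa
P(gaseous products) = (2)/1 × 30.4 = 60.80 kPa
P_total at 305 °C = 10.40 + 60.80 = 71.20 kPa
Scaling to 249 °C: P = 71.20 × 522.15/578.15 = 64.30 kPa

64.3 kPa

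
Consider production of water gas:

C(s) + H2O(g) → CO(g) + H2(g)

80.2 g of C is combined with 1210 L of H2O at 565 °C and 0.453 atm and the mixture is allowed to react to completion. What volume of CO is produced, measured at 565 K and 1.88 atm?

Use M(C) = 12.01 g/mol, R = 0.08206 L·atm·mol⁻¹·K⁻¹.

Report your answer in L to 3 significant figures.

165 L

n(C) = 80.2 / 12.01 = 6.678 mol
n(H2O) = PV/RT = (0.453 × 1210) / (0.08206 × 838.15) = 7.969 mol
For 6.678 mol C, stoichiometry requires (1/1) × 6.678 = 6.678 mol H2O; 7.969 mol is available, so C is limiting.
n(CO) = (1/1) × 6.678 = 6.678 mol
V(CO) = nRT/P = 6.678 × 0.08206 × 565 / 1.88 = 164.7 L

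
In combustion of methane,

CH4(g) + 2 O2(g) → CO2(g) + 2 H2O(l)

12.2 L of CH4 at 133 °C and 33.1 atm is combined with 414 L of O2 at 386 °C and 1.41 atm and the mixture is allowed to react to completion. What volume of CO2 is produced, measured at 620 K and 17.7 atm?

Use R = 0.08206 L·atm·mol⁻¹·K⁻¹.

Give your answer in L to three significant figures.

15.5 L

n(CH4) = PV/RT = (33.1 × 12.2) / (0.08206 × 406.15) = 12.12 mol
n(O2) = PV/RT = (1.41 × 414) / (0.08206 × 659.15) = 10.79 mol
For 12.12 mol CH4, stoichiometry requires (2/1) × 12.12 = 24.24 mol O2; 10.79 mol is available, so O2 is limiting.
n(CO2) = (1/2) × 10.79 = 5.395 mol
V(CO2) = nRT/P = 5.395 × 0.08206 × 620 / 17.7 = 15.51 L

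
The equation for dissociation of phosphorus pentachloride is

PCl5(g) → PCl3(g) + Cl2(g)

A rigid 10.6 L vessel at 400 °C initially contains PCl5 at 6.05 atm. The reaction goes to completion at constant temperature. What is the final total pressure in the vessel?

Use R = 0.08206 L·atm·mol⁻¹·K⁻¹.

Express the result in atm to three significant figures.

12.1 atm

At constant T and V, P ∝ n(gas): 1 mol gas → 2 mol gas.
P_final = (2/1) × 6.05 = 12.10 atm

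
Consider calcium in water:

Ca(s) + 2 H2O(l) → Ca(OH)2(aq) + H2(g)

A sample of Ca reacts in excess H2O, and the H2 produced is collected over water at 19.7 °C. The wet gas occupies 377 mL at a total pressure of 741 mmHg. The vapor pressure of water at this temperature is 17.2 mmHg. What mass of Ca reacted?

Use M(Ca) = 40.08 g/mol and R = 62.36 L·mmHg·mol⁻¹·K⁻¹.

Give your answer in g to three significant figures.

P(H2) = 741 − 17.2 = 723.8 mmHg
n(H2) = PV/RT = (723.8 × 0.3770) / (62.36 × 292.85) = 0.01494 mol
n(Ca) = (1/1) × 0.01494 = 0.01494 mol
m(Ca) = 0.01494 × 40.08 = 0.5988 g

0.599 g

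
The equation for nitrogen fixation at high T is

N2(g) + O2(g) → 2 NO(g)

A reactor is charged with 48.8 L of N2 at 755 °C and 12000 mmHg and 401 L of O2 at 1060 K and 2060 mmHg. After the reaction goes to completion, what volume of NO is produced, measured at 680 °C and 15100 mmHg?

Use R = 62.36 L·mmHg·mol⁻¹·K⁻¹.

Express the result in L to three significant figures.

n(N2) = PV/RT = (12000 × 48.8) / (62.36 × 1028.15) = 9.134 mol
n(O2) = PV/RT = (2060 × 401) / (62.36 × 1060) = 12.50 mol
For 9.134 mol N2, stoichiometry requires (1/1) × 9.134 = 9.134 mol O2; 12.50 mol is available, so N2 is limiting.
n(NO) = (2/1) × 9.134 = 18.27 mol
V(NO) = nRT/P = 18.27 × 62.36 × 953.15 / 15100 = 71.92 L

71.9 L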